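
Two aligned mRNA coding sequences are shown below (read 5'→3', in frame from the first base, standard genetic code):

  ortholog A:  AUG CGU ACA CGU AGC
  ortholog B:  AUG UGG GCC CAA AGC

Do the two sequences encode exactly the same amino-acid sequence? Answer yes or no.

Codon 1: AUG Met / AUG Met — identical.
Codon 2: CGU Arg / UGG Trp — nonsynonymous.
Codon 3: ACA Thr / GCC Ala — nonsynonymous.
Codon 4: CGU Arg / CAA Gln — nonsynonymous.
Codon 5: AGC Ser / AGC Ser — identical.
Nonsynonymous differences: 3 → different protein.

no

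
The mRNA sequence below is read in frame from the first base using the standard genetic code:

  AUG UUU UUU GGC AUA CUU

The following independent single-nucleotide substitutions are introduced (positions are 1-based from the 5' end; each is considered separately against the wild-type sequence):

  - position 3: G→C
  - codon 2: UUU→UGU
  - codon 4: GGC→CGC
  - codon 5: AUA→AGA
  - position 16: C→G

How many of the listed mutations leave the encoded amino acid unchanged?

0

Codon 1: AUG (Met) → AUC (Ile) — missense.
Codon 2: UUU (Phe) → UGU (Cys) — missense.
Codon 4: GGC (Gly) → CGC (Arg) — missense.
Codon 5: AUA (Ile) → AGA (Arg) — missense.
Codon 6: CUU (Leu) → GUU (Val) — missense.
Synonymous: 0 of 5.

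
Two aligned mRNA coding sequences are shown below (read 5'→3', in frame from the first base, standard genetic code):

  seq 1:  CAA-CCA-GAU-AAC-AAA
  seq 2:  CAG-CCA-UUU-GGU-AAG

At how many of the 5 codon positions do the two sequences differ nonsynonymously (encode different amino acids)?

2

Codon 1: CAA Gln / CAG Gln — synonymous.
Codon 2: CCA Pro / CCA Pro — identical.
Codon 3: GAU Asp / UUU Phe — nonsynonymous.
Codon 4: AAC Asn / GGU Gly — nonsynonymous.
Codon 5: AAA Lys / AAG Lys — synonymous.
Nonsynonymous differences: 2.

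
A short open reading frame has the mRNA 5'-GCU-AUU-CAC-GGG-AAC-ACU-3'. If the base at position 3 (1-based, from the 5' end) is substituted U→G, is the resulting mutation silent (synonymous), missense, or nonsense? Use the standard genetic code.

silent

Position 3 falls in codon 1: GCU → Ala.
After the substitution the codon is GCG → Ala.
Both encode Ala, so the change is synonymous.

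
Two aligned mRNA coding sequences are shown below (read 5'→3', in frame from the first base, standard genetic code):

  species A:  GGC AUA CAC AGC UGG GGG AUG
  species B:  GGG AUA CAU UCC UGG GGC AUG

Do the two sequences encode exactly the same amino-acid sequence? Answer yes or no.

Codon 1: GGC Gly / GGG Gly — synonymous.
Codon 2: AUA Ile / AUA Ile — identical.
Codon 3: CAC His / CAU His — synonymous.
Codon 4: AGC Ser / UCC Ser — synonymous.
Codon 5: UGG Trp / UGG Trp — identical.
Codon 6: GGG Gly / GGC Gly — synonymous.
Codon 7: AUG Met / AUG Met — identical.
Nonsynonymous differences: 0 → same protein.

yes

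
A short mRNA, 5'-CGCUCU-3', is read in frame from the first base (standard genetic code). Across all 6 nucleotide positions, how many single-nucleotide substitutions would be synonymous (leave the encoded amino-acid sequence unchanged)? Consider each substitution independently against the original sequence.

Codon 1 (CGC, Arg): 3 synonymous substitutions.
Codon 2 (UCU, Ser): 3 synonymous substitutions.
Total: 3 + 3 = 6.

6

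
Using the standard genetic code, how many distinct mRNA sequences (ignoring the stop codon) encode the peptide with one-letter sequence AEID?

48

Ala: 4 codons.
Glu: 2 codons.
Ile: 3 codons.
Asp: 2 codons.
4 × 2 × 3 × 2 = 48.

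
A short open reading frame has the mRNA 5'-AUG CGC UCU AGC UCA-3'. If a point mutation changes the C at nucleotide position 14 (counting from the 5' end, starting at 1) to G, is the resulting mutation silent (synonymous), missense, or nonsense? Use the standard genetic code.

nonsense

Position 14 falls in codon 5: UCA → Ser.
After the substitution the codon is UGA → Stop.
The new codon is a stop codon, so this is a nonsense mutation.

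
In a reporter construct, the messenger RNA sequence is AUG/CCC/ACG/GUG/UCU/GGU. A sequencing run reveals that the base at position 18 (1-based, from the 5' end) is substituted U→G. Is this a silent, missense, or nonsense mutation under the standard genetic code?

silent

Position 18 falls in codon 6: GGU → Gly.
After the substitution the codon is GGG → Gly.
Both encode Gly, so the change is synonymous.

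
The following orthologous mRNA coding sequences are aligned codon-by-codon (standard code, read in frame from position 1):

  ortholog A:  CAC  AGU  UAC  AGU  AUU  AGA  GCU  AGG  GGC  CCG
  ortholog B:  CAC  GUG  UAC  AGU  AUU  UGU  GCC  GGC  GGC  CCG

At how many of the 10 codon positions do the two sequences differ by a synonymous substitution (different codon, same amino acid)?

Codon 1: CAC His / CAC His — identical.
Codon 2: AGU Ser / GUG Val — nonsynonymous.
Codon 3: UAC Tyr / UAC Tyr — identical.
Codon 4: AGU Ser / AGU Ser — identical.
Codon 5: AUU Ile / AUU Ile — identical.
Codon 6: AGA Arg / UGU Cys — nonsynonymous.
Codon 7: GCU Ala / GCC Ala — synonymous.
Codon 8: AGG Arg / GGC Gly — nonsynonymous.
Codon 9: GGC Gly / GGC Gly — identical.
Codon 10: CCG Pro / CCG Pro — identical.
Synonymous differences: 1.

1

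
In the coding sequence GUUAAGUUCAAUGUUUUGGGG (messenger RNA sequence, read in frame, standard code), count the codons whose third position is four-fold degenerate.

3

Codon 1 GUU (Val): third position 4-fold.
Codon 2 AAG (Lys): third position 2-fold.
Codon 3 UUC (Phe): third position 2-fold.
Codon 4 AAU (Asn): third position 2-fold.
Codon 5 GUU (Val): third position 4-fold.
Codon 6 UUG (Leu): third position 2-fold.
Codon 7 GGG (Gly): third position 4-fold.
Four-fold degenerate third positions: 3.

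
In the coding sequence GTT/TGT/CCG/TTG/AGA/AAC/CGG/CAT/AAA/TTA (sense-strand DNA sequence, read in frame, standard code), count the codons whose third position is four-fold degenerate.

Codon 1 GTT (Val): third position 4-fold.
Codon 2 TGT (Cys): third position 2-fold.
Codon 3 CCG (Pro): third position 4-fold.
Codon 4 TTG (Leu): third position 2-fold.
Codon 5 AGA (Arg): third position 2-fold.
Codon 6 AAC (Asn): third position 2-fold.
Codon 7 CGG (Arg): third position 4-fold.
Codon 8 CAT (His): third position 2-fold.
Codon 9 AAA (Lys): third position 2-fold.
Codon 10 TTA (Leu): third position 2-fold.
Four-fold degenerate third positions: 3.

3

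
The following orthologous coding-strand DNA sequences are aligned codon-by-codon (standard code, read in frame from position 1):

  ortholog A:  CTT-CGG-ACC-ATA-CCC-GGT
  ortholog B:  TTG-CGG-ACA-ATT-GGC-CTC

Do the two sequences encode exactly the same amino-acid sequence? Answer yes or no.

Codon 1: CTT Leu / TTG Leu — synonymous.
Codon 2: CGG Arg / CGG Arg — identical.
Codon 3: ACC Thr / ACA Thr — synonymous.
Codon 4: ATA Ile / ATT Ile — synonymous.
Codon 5: CCC Pro / GGC Gly — nonsynonymous.
Codon 6: GGT Gly / CTC Leu — nonsynonymous.
Nonsynonymous differences: 2 → different protein.

no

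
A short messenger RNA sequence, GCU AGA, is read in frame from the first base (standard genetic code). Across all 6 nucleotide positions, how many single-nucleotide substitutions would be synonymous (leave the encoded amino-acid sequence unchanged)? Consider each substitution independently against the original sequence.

5

Codon 1 (GCU, Ala): 3 synonymous substitutions.
Codon 2 (AGA, Arg): 2 synonymous substitutions.
Total: 3 + 2 = 5.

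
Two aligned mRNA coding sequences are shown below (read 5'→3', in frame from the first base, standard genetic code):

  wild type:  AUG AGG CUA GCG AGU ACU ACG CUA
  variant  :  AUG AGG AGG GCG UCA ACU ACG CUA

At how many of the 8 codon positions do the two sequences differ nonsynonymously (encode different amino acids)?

Codon 1: AUG Met / AUG Met — identical.
Codon 2: AGG Arg / AGG Arg — identical.
Codon 3: CUA Leu / AGG Arg — nonsynonymous.
Codon 4: GCG Ala / GCG Ala — identical.
Codon 5: AGU Ser / UCA Ser — synonymous.
Codon 6: ACU Thr / ACU Thr — identical.
Codon 7: ACG Thr / ACG Thr — identical.
Codon 8: CUA Leu / CUA Leu — identical.
Nonsynonymous differences: 1.

1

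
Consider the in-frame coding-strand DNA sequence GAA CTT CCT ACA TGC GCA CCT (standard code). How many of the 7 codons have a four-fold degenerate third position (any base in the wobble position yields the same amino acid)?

Codon 1 GAA (Glu): third position 2-fold.
Codon 2 CTT (Leu): third position 4-fold.
Codon 3 CCT (Pro): third position 4-fold.
Codon 4 ACA (Thr): third position 4-fold.
Codon 5 TGC (Cys): third position 2-fold.
Codon 6 GCA (Ala): third position 4-fold.
Codon 7 CCT (Pro): third position 4-fold.
Four-fold degenerate third positions: 5.

5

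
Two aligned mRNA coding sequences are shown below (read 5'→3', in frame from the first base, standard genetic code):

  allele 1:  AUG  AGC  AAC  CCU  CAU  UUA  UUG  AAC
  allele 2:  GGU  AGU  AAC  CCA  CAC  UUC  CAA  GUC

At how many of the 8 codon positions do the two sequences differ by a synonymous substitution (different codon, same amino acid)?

3

Codon 1: AUG Met / GGU Gly — nonsynonymous.
Codon 2: AGC Ser / AGU Ser — synonymous.
Codon 3: AAC Asn / AAC Asn — identical.
Codon 4: CCU Pro / CCA Pro — synonymous.
Codon 5: CAU His / CAC His — synonymous.
Codon 6: UUA Leu / UUC Phe — nonsynonymous.
Codon 7: UUG Leu / CAA Gln — nonsynonymous.
Codon 8: AAC Asn / GUC Val — nonsynonymous.
Synonymous differences: 3.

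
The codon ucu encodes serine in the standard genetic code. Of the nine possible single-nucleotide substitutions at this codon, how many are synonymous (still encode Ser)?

3

Position 1: none → 0 synonymous.
Position 2: none → 0 synonymous.
Position 3: UCC, UCA, UCG → 3 synonymous.
Total: 0 + 0 + 3 = 3.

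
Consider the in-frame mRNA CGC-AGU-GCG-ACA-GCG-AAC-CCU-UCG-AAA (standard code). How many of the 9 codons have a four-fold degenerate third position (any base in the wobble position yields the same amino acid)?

6

Codon 1 CGC (Arg): third position 4-fold.
Codon 2 AGU (Ser): third position 2-fold.
Codon 3 GCG (Ala): third position 4-fold.
Codon 4 ACA (Thr): third position 4-fold.
Codon 5 GCG (Ala): third position 4-fold.
Codon 6 AAC (Asn): third position 2-fold.
Codon 7 CCU (Pro): third position 4-fold.
Codon 8 UCG (Ser): third position 4-fold.
Codon 9 AAA (Lys): third position 2-fold.
Four-fold degenerate third positions: 6.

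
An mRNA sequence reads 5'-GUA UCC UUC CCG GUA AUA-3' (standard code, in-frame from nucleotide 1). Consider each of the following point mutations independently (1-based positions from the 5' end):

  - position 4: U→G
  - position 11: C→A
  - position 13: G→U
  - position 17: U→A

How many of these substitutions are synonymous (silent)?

Codon 2: UCC (Ser) → GCC (Ala) — missense.
Codon 4: CCG (Pro) → CAG (Gln) — missense.
Codon 5: GUA (Val) → UUA (Leu) — missense.
Codon 6: AUA (Ile) → AAA (Lys) — missense.
Synonymous: 0 of 4.

0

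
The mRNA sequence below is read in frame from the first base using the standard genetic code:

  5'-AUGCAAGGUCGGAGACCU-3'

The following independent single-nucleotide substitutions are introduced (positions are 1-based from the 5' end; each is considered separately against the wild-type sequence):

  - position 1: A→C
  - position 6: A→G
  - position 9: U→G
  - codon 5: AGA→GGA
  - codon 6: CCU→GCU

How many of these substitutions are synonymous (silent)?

Codon 1: AUG (Met) → CUG (Leu) — missense.
Codon 2: CAA (Gln) → CAG (Gln) — synonymous.
Codon 3: GGU (Gly) → GGG (Gly) — synonymous.
Codon 5: AGA (Arg) → GGA (Gly) — missense.
Codon 6: CCU (Pro) → GCU (Ala) — missense.
Synonymous: 2 of 5.

2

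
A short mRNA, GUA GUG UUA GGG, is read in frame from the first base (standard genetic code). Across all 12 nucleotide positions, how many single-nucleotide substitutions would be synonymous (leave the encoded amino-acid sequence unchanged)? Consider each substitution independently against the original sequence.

11

Codon 1 (GUA, Val): 3 synonymous substitutions.
Codon 2 (GUG, Val): 3 synonymous substitutions.
Codon 3 (UUA, Leu): 2 synonymous substitutions.
Codon 4 (GGG, Gly): 3 synonymous substitutions.
Total: 3 + 3 + 2 + 3 = 11.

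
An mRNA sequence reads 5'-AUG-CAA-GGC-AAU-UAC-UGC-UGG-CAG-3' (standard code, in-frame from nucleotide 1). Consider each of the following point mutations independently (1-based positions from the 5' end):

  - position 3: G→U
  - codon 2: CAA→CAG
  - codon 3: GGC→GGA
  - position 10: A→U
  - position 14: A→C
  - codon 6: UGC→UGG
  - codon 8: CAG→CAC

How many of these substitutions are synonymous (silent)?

2

Codon 1: AUG (Met) → AUU (Ile) — missense.
Codon 2: CAA (Gln) → CAG (Gln) — synonymous.
Codon 3: GGC (Gly) → GGA (Gly) — synonymous.
Codon 4: AAU (Asn) → UAU (Tyr) — missense.
Codon 5: UAC (Tyr) → UCC (Ser) — missense.
Codon 6: UGC (Cys) → UGG (Trp) — missense.
Codon 8: CAG (Gln) → CAC (His) — missense.
Synonymous: 2 of 7.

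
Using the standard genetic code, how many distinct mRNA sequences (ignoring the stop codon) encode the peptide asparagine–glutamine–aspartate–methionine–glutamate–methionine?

16

Asn: 2 codons.
Gln: 2 codons.
Asp: 2 codons.
Met: 1 codon.
Glu: 2 codons.
Met: 1 codon.
2 × 2 × 2 × 1 × 2 × 1 = 16.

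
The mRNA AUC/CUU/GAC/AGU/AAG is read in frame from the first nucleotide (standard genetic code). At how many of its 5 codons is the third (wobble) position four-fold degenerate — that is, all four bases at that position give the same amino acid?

1

Codon 1 AUC (Ile): third position 3-fold.
Codon 2 CUU (Leu): third position 4-fold.
Codon 3 GAC (Asp): third position 2-fold.
Codon 4 AGU (Ser): third position 2-fold.
Codon 5 AAG (Lys): third position 2-fold.
Four-fold degenerate third positions: 1.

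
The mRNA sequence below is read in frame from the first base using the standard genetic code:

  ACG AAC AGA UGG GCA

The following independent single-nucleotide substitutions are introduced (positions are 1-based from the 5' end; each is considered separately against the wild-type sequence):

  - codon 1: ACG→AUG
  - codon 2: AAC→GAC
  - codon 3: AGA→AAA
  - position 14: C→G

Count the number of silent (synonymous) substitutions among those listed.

0

Codon 1: ACG (Thr) → AUG (Met) — missense.
Codon 2: AAC (Asn) → GAC (Asp) — missense.
Codon 3: AGA (Arg) → AAA (Lys) — missense.
Codon 5: GCA (Ala) → GGA (Gly) — missense.
Synonymous: 0 of 4.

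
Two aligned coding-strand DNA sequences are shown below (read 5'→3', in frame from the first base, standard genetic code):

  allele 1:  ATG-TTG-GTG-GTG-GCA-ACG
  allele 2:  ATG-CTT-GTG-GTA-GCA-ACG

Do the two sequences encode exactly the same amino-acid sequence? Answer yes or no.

yes

Codon 1: ATG Met / ATG Met — identical.
Codon 2: TTG Leu / CTT Leu — synonymous.
Codon 3: GTG Val / GTG Val — identical.
Codon 4: GTG Val / GTA Val — synonymous.
Codon 5: GCA Ala / GCA Ala — identical.
Codon 6: ACG Thr / ACG Thr — identical.
Nonsynonymous differences: 0 → same protein.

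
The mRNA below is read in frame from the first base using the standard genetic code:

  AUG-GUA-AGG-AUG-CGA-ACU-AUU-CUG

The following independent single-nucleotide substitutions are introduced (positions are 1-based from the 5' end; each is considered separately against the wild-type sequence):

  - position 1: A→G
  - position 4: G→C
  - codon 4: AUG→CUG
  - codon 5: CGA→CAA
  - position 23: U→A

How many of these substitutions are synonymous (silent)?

0

Codon 1: AUG (Met) → GUG (Val) — missense.
Codon 2: GUA (Val) → CUA (Leu) — missense.
Codon 4: AUG (Met) → CUG (Leu) — missense.
Codon 5: CGA (Arg) → CAA (Gln) — missense.
Codon 8: CUG (Leu) → CAG (Gln) — missense.
Synonymous: 0 of 5.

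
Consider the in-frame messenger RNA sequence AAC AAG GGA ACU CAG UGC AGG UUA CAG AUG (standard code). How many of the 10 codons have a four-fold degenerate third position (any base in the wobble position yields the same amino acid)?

2

Codon 1 AAC (Asn): third position 2-fold.
Codon 2 AAG (Lys): third position 2-fold.
Codon 3 GGA (Gly): third position 4-fold.
Codon 4 ACU (Thr): third position 4-fold.
Codon 5 CAG (Gln): third position 2-fold.
Codon 6 UGC (Cys): third position 2-fold.
Codon 7 AGG (Arg): third position 2-fold.
Codon 8 UUA (Leu): third position 2-fold.
Codon 9 CAG (Gln): third position 2-fold.
Codon 10 AUG (Met): third position 1-fold.
Four-fold degenerate third positions: 2.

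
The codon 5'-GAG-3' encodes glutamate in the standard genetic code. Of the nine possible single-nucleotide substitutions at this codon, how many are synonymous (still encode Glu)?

Position 1: none → 0 synonymous.
Position 2: none → 0 synonymous.
Position 3: GAA → 1 synonymous.
Total: 0 + 0 + 1 = 1.

1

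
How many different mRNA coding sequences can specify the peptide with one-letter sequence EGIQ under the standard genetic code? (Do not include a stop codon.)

Glu: 2 codons.
Gly: 4 codons.
Ile: 3 codons.
Gln: 2 codons.
2 × 4 × 3 × 2 = 48.

48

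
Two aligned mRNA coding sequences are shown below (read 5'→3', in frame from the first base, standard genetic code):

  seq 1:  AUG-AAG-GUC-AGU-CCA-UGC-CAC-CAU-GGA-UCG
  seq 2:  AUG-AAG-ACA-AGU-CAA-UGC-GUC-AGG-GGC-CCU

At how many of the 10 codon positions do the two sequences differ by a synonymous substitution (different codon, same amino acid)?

Codon 1: AUG Met / AUG Met — identical.
Codon 2: AAG Lys / AAG Lys — identical.
Codon 3: GUC Val / ACA Thr — nonsynonymous.
Codon 4: AGU Ser / AGU Ser — identical.
Codon 5: CCA Pro / CAA Gln — nonsynonymous.
Codon 6: UGC Cys / UGC Cys — identical.
Codon 7: CAC His / GUC Val — nonsynonymous.
Codon 8: CAU His / AGG Arg — nonsynonymous.
Codon 9: GGA Gly / GGC Gly — synonymous.
Codon 10: UCG Ser / CCU Pro — nonsynonymous.
Synonymous differences: 1.

1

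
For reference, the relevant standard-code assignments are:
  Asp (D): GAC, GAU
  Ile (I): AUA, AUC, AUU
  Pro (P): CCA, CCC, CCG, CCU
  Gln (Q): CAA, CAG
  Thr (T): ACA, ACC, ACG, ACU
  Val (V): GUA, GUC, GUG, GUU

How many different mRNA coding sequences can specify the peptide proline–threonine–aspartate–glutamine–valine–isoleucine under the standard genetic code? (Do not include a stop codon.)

Pro: 4 codons.
Thr: 4 codons.
Asp: 2 codons.
Gln: 2 codons.
Val: 4 codons.
Ile: 3 codons.
4 × 4 × 2 × 2 × 4 × 3 = 768.

768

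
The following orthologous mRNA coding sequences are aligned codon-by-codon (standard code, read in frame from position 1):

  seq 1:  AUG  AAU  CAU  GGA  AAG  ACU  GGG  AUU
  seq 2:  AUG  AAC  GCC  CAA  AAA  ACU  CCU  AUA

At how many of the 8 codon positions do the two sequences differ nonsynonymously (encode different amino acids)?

3

Codon 1: AUG Met / AUG Met — identical.
Codon 2: AAU Asn / AAC Asn — synonymous.
Codon 3: CAU His / GCC Ala — nonsynonymous.
Codon 4: GGA Gly / CAA Gln — nonsynonymous.
Codon 5: AAG Lys / AAA Lys — synonymous.
Codon 6: ACU Thr / ACU Thr — identical.
Codon 7: GGG Gly / CCU Pro — nonsynonymous.
Codon 8: AUU Ile / AUA Ile — synonymous.
Nonsynonymous differences: 3.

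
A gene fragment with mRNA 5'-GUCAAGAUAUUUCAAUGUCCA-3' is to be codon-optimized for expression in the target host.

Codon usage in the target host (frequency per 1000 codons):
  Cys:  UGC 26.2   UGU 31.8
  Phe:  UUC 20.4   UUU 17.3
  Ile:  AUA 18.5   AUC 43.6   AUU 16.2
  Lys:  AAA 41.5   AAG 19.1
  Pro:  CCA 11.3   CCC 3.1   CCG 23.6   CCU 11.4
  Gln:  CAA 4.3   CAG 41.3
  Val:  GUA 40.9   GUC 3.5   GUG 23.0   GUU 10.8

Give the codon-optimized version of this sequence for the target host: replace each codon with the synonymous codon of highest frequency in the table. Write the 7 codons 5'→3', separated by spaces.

Codon 1 (Val): best is GUA at 40.9.
Codon 2 (Lys): best is AAA at 41.5.
Codon 3 (Ile): best is AUC at 43.6.
Codon 4 (Phe): best is UUC at 20.4.
Codon 5 (Gln): best is CAG at 41.3.
Codon 6 (Cys): best is UGU at 31.8.
Codon 7 (Pro): best is CCG at 23.6.

GUA AAA AUC UUC CAG UGU CCG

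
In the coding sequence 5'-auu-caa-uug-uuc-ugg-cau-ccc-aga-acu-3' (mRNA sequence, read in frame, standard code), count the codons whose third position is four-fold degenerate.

2

Codon 1 AUU (Ile): third position 3-fold.
Codon 2 CAA (Gln): third position 2-fold.
Codon 3 UUG (Leu): third position 2-fold.
Codon 4 UUC (Phe): third position 2-fold.
Codon 5 UGG (Trp): third position 1-fold.
Codon 6 CAU (His): third position 2-fold.
Codon 7 CCC (Pro): third position 4-fold.
Codon 8 AGA (Arg): third position 2-fold.
Codon 9 ACU (Thr): third position 4-fold.
Four-fold degenerate third positions: 2.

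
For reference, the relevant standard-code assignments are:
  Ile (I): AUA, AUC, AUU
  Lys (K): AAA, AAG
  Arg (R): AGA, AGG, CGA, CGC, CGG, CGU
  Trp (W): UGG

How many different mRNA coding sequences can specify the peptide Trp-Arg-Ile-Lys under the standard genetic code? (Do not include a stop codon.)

36

Trp: 1 codon.
Arg: 6 codons.
Ile: 3 codons.
Lys: 2 codons.
1 × 6 × 3 × 2 = 36.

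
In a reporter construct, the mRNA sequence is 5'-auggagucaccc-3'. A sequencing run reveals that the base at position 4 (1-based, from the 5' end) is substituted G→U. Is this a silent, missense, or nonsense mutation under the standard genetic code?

nonsense

Position 4 falls in codon 2: GAG → Glu.
After the substitution the codon is UAG → Stop.
The new codon is a stop codon, so this is a nonsense mutation.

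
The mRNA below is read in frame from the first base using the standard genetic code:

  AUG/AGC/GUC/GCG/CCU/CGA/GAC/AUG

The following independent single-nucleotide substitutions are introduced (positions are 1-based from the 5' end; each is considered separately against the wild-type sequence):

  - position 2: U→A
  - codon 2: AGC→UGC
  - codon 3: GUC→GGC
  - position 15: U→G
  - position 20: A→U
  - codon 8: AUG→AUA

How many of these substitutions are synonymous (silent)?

Codon 1: AUG (Met) → AAG (Lys) — missense.
Codon 2: AGC (Ser) → UGC (Cys) — missense.
Codon 3: GUC (Val) → GGC (Gly) — missense.
Codon 5: CCU (Pro) → CCG (Pro) — synonymous.
Codon 7: GAC (Asp) → GUC (Val) — missense.
Codon 8: AUG (Met) → AUA (Ile) — missense.
Synonymous: 1 of 6.

1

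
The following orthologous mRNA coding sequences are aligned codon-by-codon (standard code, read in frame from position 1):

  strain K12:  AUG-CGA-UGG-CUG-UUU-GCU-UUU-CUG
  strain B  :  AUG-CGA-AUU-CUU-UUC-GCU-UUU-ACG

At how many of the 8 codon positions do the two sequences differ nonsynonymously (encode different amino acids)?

2

Codon 1: AUG Met / AUG Met — identical.
Codon 2: CGA Arg / CGA Arg — identical.
Codon 3: UGG Trp / AUU Ile — nonsynonymous.
Codon 4: CUG Leu / CUU Leu — synonymous.
Codon 5: UUU Phe / UUC Phe — synonymous.
Codon 6: GCU Ala / GCU Ala — identical.
Codon 7: UUU Phe / UUU Phe — identical.
Codon 8: CUG Leu / ACG Thr — nonsynonymous.
Nonsynonymous differences: 2.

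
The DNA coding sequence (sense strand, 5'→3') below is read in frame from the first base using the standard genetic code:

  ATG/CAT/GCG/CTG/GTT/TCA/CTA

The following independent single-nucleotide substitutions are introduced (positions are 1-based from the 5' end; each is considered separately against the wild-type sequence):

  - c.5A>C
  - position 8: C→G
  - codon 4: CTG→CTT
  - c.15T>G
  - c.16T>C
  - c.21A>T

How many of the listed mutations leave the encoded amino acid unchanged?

Codon 2: CAT (His) → CCT (Pro) — missense.
Codon 3: GCG (Ala) → GGG (Gly) — missense.
Codon 4: CTG (Leu) → CTT (Leu) — synonymous.
Codon 5: GTT (Val) → GTG (Val) — synonymous.
Codon 6: TCA (Ser) → CCA (Pro) — missense.
Codon 7: CTA (Leu) → CTT (Leu) — synonymous.
Synonymous: 3 of 6.

3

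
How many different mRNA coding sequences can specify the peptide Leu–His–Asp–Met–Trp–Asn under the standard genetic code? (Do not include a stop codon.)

Leu: 6 codons.
His: 2 codons.
Asp: 2 codons.
Met: 1 codon.
Trp: 1 codon.
Asn: 2 codons.
6 × 2 × 2 × 1 × 1 × 2 = 48.

48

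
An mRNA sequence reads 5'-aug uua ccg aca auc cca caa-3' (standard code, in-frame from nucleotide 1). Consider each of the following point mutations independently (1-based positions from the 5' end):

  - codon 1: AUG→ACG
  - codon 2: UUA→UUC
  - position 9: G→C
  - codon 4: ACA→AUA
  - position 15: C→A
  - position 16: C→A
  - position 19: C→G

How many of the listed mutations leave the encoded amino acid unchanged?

Codon 1: AUG (Met) → ACG (Thr) — missense.
Codon 2: UUA (Leu) → UUC (Phe) — missense.
Codon 3: CCG (Pro) → CCC (Pro) — synonymous.
Codon 4: ACA (Thr) → AUA (Ile) — missense.
Codon 5: AUC (Ile) → AUA (Ile) — synonymous.
Codon 6: CCA (Pro) → ACA (Thr) — missense.
Codon 7: CAA (Gln) → GAA (Glu) — missense.
Synonymous: 2 of 7.

2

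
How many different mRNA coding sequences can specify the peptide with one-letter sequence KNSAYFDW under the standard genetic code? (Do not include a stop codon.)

768

Lys: 2 codons.
Asn: 2 codons.
Ser: 6 codons.
Ala: 4 codons.
Tyr: 2 codons.
Phe: 2 codons.
Asp: 2 codons.
Trp: 1 codon.
2 × 2 × 6 × 4 × 2 × 2 × 2 × 1 = 768.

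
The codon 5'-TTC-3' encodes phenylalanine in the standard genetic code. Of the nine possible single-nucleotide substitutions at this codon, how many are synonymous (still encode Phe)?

Position 1: none → 0 synonymous.
Position 2: none → 0 synonymous.
Position 3: TTT → 1 synonymous.
Total: 0 + 0 + 1 = 1.

1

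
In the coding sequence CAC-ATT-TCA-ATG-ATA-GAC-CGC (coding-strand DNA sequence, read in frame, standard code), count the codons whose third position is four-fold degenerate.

2

Codon 1 CAC (His): third position 2-fold.
Codon 2 ATT (Ile): third position 3-fold.
Codon 3 TCA (Ser): third position 4-fold.
Codon 4 ATG (Met): third position 1-fold.
Codon 5 ATA (Ile): third position 3-fold.
Codon 6 GAC (Asp): third position 2-fold.
Codon 7 CGC (Arg): third position 4-fold.
Four-fold degenerate third positions: 2.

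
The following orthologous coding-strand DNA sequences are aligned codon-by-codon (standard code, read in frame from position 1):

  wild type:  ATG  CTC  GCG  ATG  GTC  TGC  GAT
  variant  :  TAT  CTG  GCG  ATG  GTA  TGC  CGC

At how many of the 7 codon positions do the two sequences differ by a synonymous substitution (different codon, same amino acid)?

Codon 1: ATG Met / TAT Tyr — nonsynonymous.
Codon 2: CTC Leu / CTG Leu — synonymous.
Codon 3: GCG Ala / GCG Ala — identical.
Codon 4: ATG Met / ATG Met — identical.
Codon 5: GTC Val / GTA Val — synonymous.
Codon 6: TGC Cys / TGC Cys — identical.
Codon 7: GAT Asp / CGC Arg — nonsynonymous.
Synonymous differences: 2.

2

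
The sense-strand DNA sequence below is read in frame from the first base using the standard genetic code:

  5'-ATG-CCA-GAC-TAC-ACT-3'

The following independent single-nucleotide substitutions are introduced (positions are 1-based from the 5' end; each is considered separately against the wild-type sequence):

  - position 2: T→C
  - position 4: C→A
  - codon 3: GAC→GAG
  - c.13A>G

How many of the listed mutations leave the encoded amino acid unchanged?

Codon 1: ATG (Met) → ACG (Thr) — missense.
Codon 2: CCA (Pro) → ACA (Thr) — missense.
Codon 3: GAC (Asp) → GAG (Glu) — missense.
Codon 5: ACT (Thr) → GCT (Ala) — missense.
Synonymous: 0 of 4.

0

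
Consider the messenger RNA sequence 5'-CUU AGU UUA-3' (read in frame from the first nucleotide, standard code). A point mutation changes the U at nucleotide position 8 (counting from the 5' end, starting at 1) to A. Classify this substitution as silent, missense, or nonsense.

nonsense

Position 8 falls in codon 3: UUA → Leu.
After the substitution the codon is UAA → Stop.
The new codon is a stop codon, so this is a nonsense mutation.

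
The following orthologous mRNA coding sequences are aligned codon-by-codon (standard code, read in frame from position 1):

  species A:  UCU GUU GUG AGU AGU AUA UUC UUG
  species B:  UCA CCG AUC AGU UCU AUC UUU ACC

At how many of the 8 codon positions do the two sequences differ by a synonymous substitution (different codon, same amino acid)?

Codon 1: UCU Ser / UCA Ser — synonymous.
Codon 2: GUU Val / CCG Pro — nonsynonymous.
Codon 3: GUG Val / AUC Ile — nonsynonymous.
Codon 4: AGU Ser / AGU Ser — identical.
Codon 5: AGU Ser / UCU Ser — synonymous.
Codon 6: AUA Ile / AUC Ile — synonymous.
Codon 7: UUC Phe / UUU Phe — synonymous.
Codon 8: UUG Leu / ACC Thr — nonsynonymous.
Synonymous differences: 4.

4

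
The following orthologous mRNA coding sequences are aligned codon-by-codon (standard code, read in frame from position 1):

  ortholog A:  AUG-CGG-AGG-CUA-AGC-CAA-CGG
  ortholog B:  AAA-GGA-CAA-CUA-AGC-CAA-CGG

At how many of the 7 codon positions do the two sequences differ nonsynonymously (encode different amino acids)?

3

Codon 1: AUG Met / AAA Lys — nonsynonymous.
Codon 2: CGG Arg / GGA Gly — nonsynonymous.
Codon 3: AGG Arg / CAA Gln — nonsynonymous.
Codon 4: CUA Leu / CUA Leu — identical.
Codon 5: AGC Ser / AGC Ser — identical.
Codon 6: CAA Gln / CAA Gln — identical.
Codon 7: CGG Arg / CGG Arg — identical.
Nonsynonymous differences: 3.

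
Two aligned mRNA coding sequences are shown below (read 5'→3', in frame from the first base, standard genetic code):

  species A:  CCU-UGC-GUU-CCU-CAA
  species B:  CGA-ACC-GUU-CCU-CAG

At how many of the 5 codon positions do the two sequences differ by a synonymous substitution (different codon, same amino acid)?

1

Codon 1: CCU Pro / CGA Arg — nonsynonymous.
Codon 2: UGC Cys / ACC Thr — nonsynonymous.
Codon 3: GUU Val / GUU Val — identical.
Codon 4: CCU Pro / CCU Pro — identical.
Codon 5: CAA Gln / CAG Gln — synonymous.
Synonymous differences: 1.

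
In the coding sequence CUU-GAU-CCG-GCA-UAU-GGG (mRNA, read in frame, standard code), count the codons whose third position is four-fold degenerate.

Codon 1 CUU (Leu): third position 4-fold.
Codon 2 GAU (Asp): third position 2-fold.
Codon 3 CCG (Pro): third position 4-fold.
Codon 4 GCA (Ala): third position 4-fold.
Codon 5 UAU (Tyr): third position 2-fold.
Codon 6 GGG (Gly): third position 4-fold.
Four-fold degenerate third positions: 4.

4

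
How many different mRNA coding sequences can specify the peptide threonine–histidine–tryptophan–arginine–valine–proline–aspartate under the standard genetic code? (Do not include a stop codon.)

Thr: 4 codons.
His: 2 codons.
Trp: 1 codon.
Arg: 6 codons.
Val: 4 codons.
Pro: 4 codons.
Asp: 2 codons.
4 × 2 × 1 × 6 × 4 × 4 × 2 = 1536.

1536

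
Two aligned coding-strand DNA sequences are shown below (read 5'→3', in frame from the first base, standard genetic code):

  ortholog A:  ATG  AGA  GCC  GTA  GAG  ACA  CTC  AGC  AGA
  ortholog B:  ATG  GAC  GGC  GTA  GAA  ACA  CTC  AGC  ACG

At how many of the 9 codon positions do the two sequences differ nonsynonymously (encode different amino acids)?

3

Codon 1: ATG Met / ATG Met — identical.
Codon 2: AGA Arg / GAC Asp — nonsynonymous.
Codon 3: GCC Ala / GGC Gly — nonsynonymous.
Codon 4: GTA Val / GTA Val — identical.
Codon 5: GAG Glu / GAA Glu — synonymous.
Codon 6: ACA Thr / ACA Thr — identical.
Codon 7: CTC Leu / CTC Leu — identical.
Codon 8: AGC Ser / AGC Ser — identical.
Codon 9: AGA Arg / ACG Thr — nonsynonymous.
Nonsynonymous differences: 3.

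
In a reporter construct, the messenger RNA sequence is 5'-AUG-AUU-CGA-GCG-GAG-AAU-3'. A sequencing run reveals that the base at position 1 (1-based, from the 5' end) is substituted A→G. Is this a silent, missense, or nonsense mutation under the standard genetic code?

Position 1 falls in codon 1: AUG → Met.
After the substitution the codon is GUG → Val.
Met ≠ Val, so this is a missense mutation.

missense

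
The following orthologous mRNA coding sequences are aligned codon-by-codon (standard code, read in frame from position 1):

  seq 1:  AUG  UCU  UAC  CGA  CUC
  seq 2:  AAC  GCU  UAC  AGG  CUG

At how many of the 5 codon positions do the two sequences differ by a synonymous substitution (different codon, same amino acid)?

Codon 1: AUG Met / AAC Asn — nonsynonymous.
Codon 2: UCU Ser / GCU Ala — nonsynonymous.
Codon 3: UAC Tyr / UAC Tyr — identical.
Codon 4: CGA Arg / AGG Arg — synonymous.
Codon 5: CUC Leu / CUG Leu — synonymous.
Synonymous differences: 2.

2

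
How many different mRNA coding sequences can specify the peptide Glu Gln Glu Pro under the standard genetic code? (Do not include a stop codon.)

32

Glu: 2 codons.
Gln: 2 codons.
Glu: 2 codons.
Pro: 4 codons.
2 × 2 × 2 × 4 = 32.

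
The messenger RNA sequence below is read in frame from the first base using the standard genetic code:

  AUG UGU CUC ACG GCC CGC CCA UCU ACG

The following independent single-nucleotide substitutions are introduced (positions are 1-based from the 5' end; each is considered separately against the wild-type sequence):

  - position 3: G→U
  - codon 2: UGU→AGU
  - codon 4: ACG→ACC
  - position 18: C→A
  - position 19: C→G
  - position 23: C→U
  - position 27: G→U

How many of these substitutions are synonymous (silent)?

Codon 1: AUG (Met) → AUU (Ile) — missense.
Codon 2: UGU (Cys) → AGU (Ser) — missense.
Codon 4: ACG (Thr) → ACC (Thr) — synonymous.
Codon 6: CGC (Arg) → CGA (Arg) — synonymous.
Codon 7: CCA (Pro) → GCA (Ala) — missense.
Codon 8: UCU (Ser) → UUU (Phe) — missense.
Codon 9: ACG (Thr) → ACU (Thr) — synonymous.
Synonymous: 3 of 7.

3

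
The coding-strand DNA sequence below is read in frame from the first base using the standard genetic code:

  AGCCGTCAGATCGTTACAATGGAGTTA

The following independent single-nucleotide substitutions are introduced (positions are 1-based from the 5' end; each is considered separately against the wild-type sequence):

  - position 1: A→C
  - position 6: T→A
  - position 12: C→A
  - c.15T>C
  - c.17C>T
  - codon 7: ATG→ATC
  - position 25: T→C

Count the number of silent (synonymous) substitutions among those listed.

4

Codon 1: AGC (Ser) → CGC (Arg) — missense.
Codon 2: CGT (Arg) → CGA (Arg) — synonymous.
Codon 4: ATC (Ile) → ATA (Ile) — synonymous.
Codon 5: GTT (Val) → GTC (Val) — synonymous.
Codon 6: ACA (Thr) → ATA (Ile) — missense.
Codon 7: ATG (Met) → ATC (Ile) — missense.
Codon 9: TTA (Leu) → CTA (Leu) — synonymous.
Synonymous: 4 of 7.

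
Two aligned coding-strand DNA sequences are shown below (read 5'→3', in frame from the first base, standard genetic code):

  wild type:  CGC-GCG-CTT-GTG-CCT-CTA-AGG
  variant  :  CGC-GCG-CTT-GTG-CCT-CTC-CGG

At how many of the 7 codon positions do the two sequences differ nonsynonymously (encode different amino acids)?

Codon 1: CGC Arg / CGC Arg — identical.
Codon 2: GCG Ala / GCG Ala — identical.
Codon 3: CTT Leu / CTT Leu — identical.
Codon 4: GTG Val / GTG Val — identical.
Codon 5: CCT Pro / CCT Pro — identical.
Codon 6: CTA Leu / CTC Leu — synonymous.
Codon 7: AGG Arg / CGG Arg — synonymous.
Nonsynonymous differences: 0.

0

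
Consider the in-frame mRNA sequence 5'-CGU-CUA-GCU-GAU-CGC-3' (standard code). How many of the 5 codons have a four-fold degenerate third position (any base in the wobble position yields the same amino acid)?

Codon 1 CGU (Arg): third position 4-fold.
Codon 2 CUA (Leu): third position 4-fold.
Codon 3 GCU (Ala): third position 4-fold.
Codon 4 GAU (Asp): third position 2-fold.
Codon 5 CGC (Arg): third position 4-fold.
Four-fold degenerate third positions: 4.

4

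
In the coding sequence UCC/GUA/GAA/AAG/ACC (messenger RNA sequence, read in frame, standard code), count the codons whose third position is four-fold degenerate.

3

Codon 1 UCC (Ser): third position 4-fold.
Codon 2 GUA (Val): third position 4-fold.
Codon 3 GAA (Glu): third position 2-fold.
Codon 4 AAG (Lys): third position 2-fold.
Codon 5 ACC (Thr): third position 4-fold.
Four-fold degenerate third positions: 3.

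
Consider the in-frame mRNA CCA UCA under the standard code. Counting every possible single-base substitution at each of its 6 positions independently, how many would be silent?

Codon 1 (CCA, Pro): 3 synonymous substitutions.
Codon 2 (UCA, Ser): 3 synonymous substitutions.
Total: 3 + 3 = 6.

6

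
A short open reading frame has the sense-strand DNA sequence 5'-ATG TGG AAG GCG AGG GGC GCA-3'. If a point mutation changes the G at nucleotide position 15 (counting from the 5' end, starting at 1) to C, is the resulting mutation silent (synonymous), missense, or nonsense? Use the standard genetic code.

Position 15 falls in codon 5: AGG → Arg.
After the substitution the codon is AGC → Ser.
Arg ≠ Ser, so this is a missense mutation.

missense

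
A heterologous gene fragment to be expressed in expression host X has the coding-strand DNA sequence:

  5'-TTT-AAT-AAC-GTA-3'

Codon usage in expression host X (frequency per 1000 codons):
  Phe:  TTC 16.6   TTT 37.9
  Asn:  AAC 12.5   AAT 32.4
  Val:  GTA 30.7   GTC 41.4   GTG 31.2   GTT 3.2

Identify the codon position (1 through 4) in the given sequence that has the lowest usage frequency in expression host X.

Codon 1 TTT (Phe): 37.9 per 1000.
Codon 2 AAT (Asn): 32.4 per 1000.
Codon 3 AAC (Asn): 12.5 per 1000.
Codon 4 GTA (Val): 30.7 per 1000.
Lowest frequency is 12.5 at codon 3.

3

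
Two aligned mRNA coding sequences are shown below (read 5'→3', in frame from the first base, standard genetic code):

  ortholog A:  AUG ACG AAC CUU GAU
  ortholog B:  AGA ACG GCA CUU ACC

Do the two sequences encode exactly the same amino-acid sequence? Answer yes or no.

no

Codon 1: AUG Met / AGA Arg — nonsynonymous.
Codon 2: ACG Thr / ACG Thr — identical.
Codon 3: AAC Asn / GCA Ala — nonsynonymous.
Codon 4: CUU Leu / CUU Leu — identical.
Codon 5: GAU Asp / ACC Thr — nonsynonymous.
Nonsynonymous differences: 3 → different protein.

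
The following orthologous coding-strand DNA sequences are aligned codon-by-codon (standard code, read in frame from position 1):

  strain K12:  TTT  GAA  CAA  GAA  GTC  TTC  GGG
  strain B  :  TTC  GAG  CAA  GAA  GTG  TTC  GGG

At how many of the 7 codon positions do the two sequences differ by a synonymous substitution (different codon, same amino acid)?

3

Codon 1: TTT Phe / TTC Phe — synonymous.
Codon 2: GAA Glu / GAG Glu — synonymous.
Codon 3: CAA Gln / CAA Gln — identical.
Codon 4: GAA Glu / GAA Glu — identical.
Codon 5: GTC Val / GTG Val — synonymous.
Codon 6: TTC Phe / TTC Phe — identical.
Codon 7: GGG Gly / GGG Gly — identical.
Synonymous differences: 3.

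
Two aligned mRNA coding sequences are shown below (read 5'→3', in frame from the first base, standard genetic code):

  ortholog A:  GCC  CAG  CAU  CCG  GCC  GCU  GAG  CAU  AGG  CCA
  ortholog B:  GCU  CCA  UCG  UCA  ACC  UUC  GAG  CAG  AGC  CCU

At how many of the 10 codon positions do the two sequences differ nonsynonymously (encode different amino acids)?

Codon 1: GCC Ala / GCU Ala — synonymous.
Codon 2: CAG Gln / CCA Pro — nonsynonymous.
Codon 3: CAU His / UCG Ser — nonsynonymous.
Codon 4: CCG Pro / UCA Ser — nonsynonymous.
Codon 5: GCC Ala / ACC Thr — nonsynonymous.
Codon 6: GCU Ala / UUC Phe — nonsynonymous.
Codon 7: GAG Glu / GAG Glu — identical.
Codon 8: CAU His / CAG Gln — nonsynonymous.
Codon 9: AGG Arg / AGC Ser — nonsynonymous.
Codon 10: CCA Pro / CCU Pro — synonymous.
Nonsynonymous differences: 7.

7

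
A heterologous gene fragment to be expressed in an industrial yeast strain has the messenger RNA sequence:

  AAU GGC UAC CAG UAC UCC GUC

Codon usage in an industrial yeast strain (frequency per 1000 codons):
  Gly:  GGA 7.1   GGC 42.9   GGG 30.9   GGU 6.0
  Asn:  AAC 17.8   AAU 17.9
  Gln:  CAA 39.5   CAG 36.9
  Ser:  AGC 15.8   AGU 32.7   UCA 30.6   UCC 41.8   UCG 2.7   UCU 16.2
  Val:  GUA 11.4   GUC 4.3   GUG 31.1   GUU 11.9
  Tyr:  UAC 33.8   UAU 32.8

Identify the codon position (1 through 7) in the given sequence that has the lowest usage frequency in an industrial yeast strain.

Codon 1 AAU (Asn): 17.9 per 1000.
Codon 2 GGC (Gly): 42.9 per 1000.
Codon 3 UAC (Tyr): 33.8 per 1000.
Codon 4 CAG (Gln): 36.9 per 1000.
Codon 5 UAC (Tyr): 33.8 per 1000.
Codon 6 UCC (Ser): 41.8 per 1000.
Codon 7 GUC (Val): 4.3 per 1000.
Lowest frequency is 4.3 at codon 7.

7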